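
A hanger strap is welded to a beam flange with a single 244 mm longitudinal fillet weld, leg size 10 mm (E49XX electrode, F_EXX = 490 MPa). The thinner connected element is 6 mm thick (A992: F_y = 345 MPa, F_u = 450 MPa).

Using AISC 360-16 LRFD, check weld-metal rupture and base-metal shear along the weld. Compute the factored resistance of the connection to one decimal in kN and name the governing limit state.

Weld metal: throat = 0.707×10 = 7.07 mm, L = 244 mm. φR_n = 0.75 × 0.6 × 490 × 7.07 × 244 = 380.4 kN.
Base metal shear (6 mm plate): yield φR_n = 1.0×0.6×345×6×244 = 303.0 kN; rupture φR_n = 0.75×0.6×450×6×244 = 296.5 kN; take 296.5 kN (rupture).
Governing: min(380.4, 296.5) = 296.5 kN → base-metal shear.

296.5 kN (base-metal shear governs)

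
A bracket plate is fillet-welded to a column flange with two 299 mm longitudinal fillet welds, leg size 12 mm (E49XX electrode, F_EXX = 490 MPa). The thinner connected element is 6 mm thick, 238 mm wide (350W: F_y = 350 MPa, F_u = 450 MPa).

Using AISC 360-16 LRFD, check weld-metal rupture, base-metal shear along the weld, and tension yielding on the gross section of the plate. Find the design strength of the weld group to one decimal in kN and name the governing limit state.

449.8 kN (gross-section yield governs)

Weld metal: throat = 0.707×12 = 8.484 mm, L = 2×299 = 598 mm. φR_n = 0.75 × 0.6 × 490 × 8.484 × 598 = 1118.7 kN.
Base metal shear (6 mm plate): yield φR_n = 1.0×0.6×350×6×598 = 753.5 kN; rupture φR_n = 0.75×0.6×450×6×598 = 726.6 kN; take 726.6 kN (rupture).
Tension yield (gross): A_g = 238×6 = 1428 mm². φR_n = 0.90 × 350 × 1428 = 449.8 kN.
Governing: min(1118.7, 726.6, 449.8) = 449.8 kN → gross-section yield.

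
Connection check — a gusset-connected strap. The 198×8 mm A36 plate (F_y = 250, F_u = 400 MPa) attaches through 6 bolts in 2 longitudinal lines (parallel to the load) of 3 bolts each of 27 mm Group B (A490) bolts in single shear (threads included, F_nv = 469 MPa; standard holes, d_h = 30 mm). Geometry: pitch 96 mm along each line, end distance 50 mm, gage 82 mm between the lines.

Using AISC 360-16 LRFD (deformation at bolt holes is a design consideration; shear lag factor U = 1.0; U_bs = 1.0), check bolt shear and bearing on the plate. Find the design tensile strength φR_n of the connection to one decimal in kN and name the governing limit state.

823.7 kN (bearing governs)

Bolt shear: A_b = π(27)²/4 = 572.56 mm². φR_n = 0.75 × 469 × 572.56 × 6 × 1 = 1208.4 kN.
Bearing (8 mm plate, F_u = 400 MPa): end bolts L_c = 50 − 30/2 = 35, R_n = min(1.2×35×8×400, 2.4×27×8×400) = 134.4 kN/bolt; interior L_c = 96 − 30 = 66, R_n = 207.36 kN/bolt. φR_n = 0.75 × (2×134.4 + 4×207.36) = 823.7 kN.
Governing: min(1208.4, 823.7) = 823.7 kN → bearing.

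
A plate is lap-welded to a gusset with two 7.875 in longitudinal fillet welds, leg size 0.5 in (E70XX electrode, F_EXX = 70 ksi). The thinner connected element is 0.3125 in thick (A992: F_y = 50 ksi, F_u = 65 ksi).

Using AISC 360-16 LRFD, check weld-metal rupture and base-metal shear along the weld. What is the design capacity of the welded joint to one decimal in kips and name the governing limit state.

Weld metal: throat = 0.707×0.5 = 0.3535 in, L = 2×7.875 = 15.75 in. φR_n = 0.75 × 0.6 × 70 × 0.3535 × 15.75 = 175.4 kips.
Base metal shear (0.3125 in plate): yield φR_n = 1.0×0.6×50×0.3125×15.75 = 147.7 kips; rupture φR_n = 0.75×0.6×65×0.3125×15.75 = 144.0 kips; take 144.0 kips (rupture).
Governing: min(175.4, 144.0) = 144.0 kips → base-metal shear.

144.0 kips (base-metal shear governs)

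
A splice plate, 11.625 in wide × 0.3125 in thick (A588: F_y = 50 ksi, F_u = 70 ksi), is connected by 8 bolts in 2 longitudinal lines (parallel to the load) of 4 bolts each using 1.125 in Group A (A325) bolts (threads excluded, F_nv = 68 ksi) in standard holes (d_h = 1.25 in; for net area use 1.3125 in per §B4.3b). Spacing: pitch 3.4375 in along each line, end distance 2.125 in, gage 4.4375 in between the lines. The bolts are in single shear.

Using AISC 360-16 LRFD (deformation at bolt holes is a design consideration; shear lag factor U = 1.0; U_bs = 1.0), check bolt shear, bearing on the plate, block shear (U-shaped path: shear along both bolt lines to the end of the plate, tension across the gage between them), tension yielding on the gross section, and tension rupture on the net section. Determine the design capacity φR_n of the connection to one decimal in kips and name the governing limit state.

Bolt shear: A_b = π(1.125)²/4 = 0.99402 in². φR_n = 0.75 × 68 × 0.99402 × 8 × 1 = 405.6 kips.
Bearing (0.3125 in plate, F_u = 70 ksi): end bolts L_c = 2.125 − 1.25/2 = 1.5, R_n = min(1.2×1.5×0.3125×70, 2.4×1.125×0.3125×70) = 39.375 kips/bolt; interior L_c = 3.4375 − 1.25 = 2.1875, R_n = 57.422 kips/bolt. φR_n = 0.75 × (2×39.375 + 6×57.422) = 317.5 kips.
Block shear: shear path 2×[2.125+3×3.4375] = 2×12.4375 in, A_gv = 7.7734, A_nv = 2×(12.4375 − 3.5×1.3125)×0.3125 = 4.9023 in²; tension across gage: (4.4375 − 1×1.3125)×0.3125 = 0.97656 in². R_n = min(0.6×70×4.9023, 0.6×50×7.7734) + 1.0×70×0.97656 = min(205.9, 233.2) + 68.359 = 274.26 kips. φR_n = 0.75 × 274.26 = 205.7 kips.
Tension yield (gross): A_g = 11.625×0.3125 = 3.6328 in². φR_n = 0.90 × 50 × 3.6328 = 163.5 kips.
Tension rupture (net): A_n = (11.625 − 2×1.3125)×0.3125 = 2.8125 in² (U = 1.0, A_e = A_n). φR_n = 0.75 × 70 × 2.8125 = 147.7 kips.
Governing: min(405.6, 317.5, 205.7, 163.5, 147.7) = 147.7 kips → net-section rupture.

147.7 kips (net-section rupture governs)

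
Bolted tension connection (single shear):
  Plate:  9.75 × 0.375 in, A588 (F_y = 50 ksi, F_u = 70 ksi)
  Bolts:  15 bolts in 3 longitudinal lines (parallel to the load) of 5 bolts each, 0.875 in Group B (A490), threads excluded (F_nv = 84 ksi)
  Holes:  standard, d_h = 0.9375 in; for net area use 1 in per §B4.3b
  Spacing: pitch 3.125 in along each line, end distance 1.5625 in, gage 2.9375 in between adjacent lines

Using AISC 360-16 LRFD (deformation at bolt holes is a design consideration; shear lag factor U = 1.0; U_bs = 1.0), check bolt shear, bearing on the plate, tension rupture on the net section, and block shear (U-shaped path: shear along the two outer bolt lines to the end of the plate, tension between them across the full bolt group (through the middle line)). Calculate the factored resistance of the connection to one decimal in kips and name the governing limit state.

132.9 kips (net-section rupture governs)

Bolt shear: A_b = π(0.875)²/4 = 0.60132 in². φR_n = 0.75 × 84 × 0.60132 × 15 × 1 = 568.2 kips.
Bearing (0.375 in plate, F_u = 70 ksi): end bolts L_c = 1.5625 − 0.9375/2 = 1.09375, R_n = min(1.2×1.09375×0.375×70, 2.4×0.875×0.375×70) = 34.453 kips/bolt; interior L_c = 3.125 − 0.9375 = 2.1875, R_n = 55.125 kips/bolt. φR_n = 0.75 × (3×34.453 + 12×55.125) = 573.6 kips.
Tension rupture (net): A_n = (9.75 − 3×1)×0.375 = 2.5313 in² (U = 1.0, A_e = A_n). φR_n = 0.75 × 70 × 2.5313 = 132.9 kips.
Block shear: shear path 2×[1.5625+4×3.125] = 2×14.0625 in, A_gv = 10.547, A_nv = 2×(14.0625 − 4.5×1)×0.375 = 7.1719 in²; tension across gage: (5.875 − 2×1)×0.375 = 1.4531 in². R_n = min(0.6×70×7.1719, 0.6×50×10.547) + 1.0×70×1.4531 = min(301.22, 316.41) + 101.72 = 402.94 kips. φR_n = 0.75 × 402.94 = 302.2 kips.
Governing: min(568.2, 573.6, 132.9, 302.2) = 132.9 kips → net-section rupture.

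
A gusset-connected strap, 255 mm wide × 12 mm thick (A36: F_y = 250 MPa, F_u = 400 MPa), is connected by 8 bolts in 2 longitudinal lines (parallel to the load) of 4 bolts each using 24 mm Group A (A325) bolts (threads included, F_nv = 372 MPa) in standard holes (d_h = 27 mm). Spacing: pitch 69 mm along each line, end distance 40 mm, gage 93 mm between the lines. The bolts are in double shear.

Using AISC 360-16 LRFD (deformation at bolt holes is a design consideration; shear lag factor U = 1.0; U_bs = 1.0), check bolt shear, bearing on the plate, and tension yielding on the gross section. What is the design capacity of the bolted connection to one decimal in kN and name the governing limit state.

688.5 kN (gross-section yield governs)

Bolt shear: A_b = π(24)²/4 = 452.39 mm². φR_n = 0.75 × 372 × 452.39 × 8 × 2 = 2019.5 kN.
Bearing (12 mm plate, F_u = 400 MPa): end bolts L_c = 40 − 27/2 = 26.5, R_n = min(1.2×26.5×12×400, 2.4×24×12×400) = 152.64 kN/bolt; interior L_c = 69 − 27 = 42, R_n = 241.92 kN/bolt. φR_n = 0.75 × (2×152.64 + 6×241.92) = 1317.6 kN.
Tension yield (gross): A_g = 255×12 = 3060 mm². φR_n = 0.90 × 250 × 3060 = 688.5 kN.
Governing: min(2019.5, 1317.6, 688.5) = 688.5 kN → gross-section yield.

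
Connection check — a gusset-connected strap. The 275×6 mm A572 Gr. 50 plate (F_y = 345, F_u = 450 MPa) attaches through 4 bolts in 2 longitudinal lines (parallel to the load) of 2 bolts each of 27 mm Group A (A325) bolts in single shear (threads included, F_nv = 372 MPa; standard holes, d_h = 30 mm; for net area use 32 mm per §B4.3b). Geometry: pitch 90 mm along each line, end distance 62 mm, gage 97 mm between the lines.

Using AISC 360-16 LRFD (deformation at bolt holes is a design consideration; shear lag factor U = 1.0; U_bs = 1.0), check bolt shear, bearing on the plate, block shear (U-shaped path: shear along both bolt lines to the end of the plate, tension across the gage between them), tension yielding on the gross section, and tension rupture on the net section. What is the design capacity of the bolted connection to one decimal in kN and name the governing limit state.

Bolt shear: A_b = π(27)²/4 = 572.56 mm². φR_n = 0.75 × 372 × 572.56 × 4 × 1 = 639.0 kN.
Bearing (6 mm plate, F_u = 450 MPa): end bolts L_c = 62 − 30/2 = 47, R_n = min(1.2×47×6×450, 2.4×27×6×450) = 152.28 kN/bolt; interior L_c = 90 − 30 = 60, R_n = 174.96 kN/bolt. φR_n = 0.75 × (2×152.28 + 2×174.96) = 490.9 kN.
Block shear: shear path 2×[62+1×90] = 2×152 mm, A_gv = 1824, A_nv = 2×(152 − 1.5×32)×6 = 1248 mm²; tension across gage: (97 − 1×32)×6 = 390 mm². R_n = min(0.6×450×1248, 0.6×345×1824) + 1.0×450×390 = min(336.96, 377.57) + 175.5 = 512.46 kN. φR_n = 0.75 × 512.46 = 384.3 kN.
Tension yield (gross): A_g = 275×6 = 1650 mm². φR_n = 0.90 × 345 × 1650 = 512.3 kN.
Tension rupture (net): A_n = (275 − 2×32)×6 = 1266 mm² (U = 1.0, A_e = A_n). φR_n = 0.75 × 450 × 1266 = 427.3 kN.
Governing: min(639.0, 490.9, 384.3, 512.3, 427.3) = 384.3 kN → block shear.

384.3 kN (block shear governs)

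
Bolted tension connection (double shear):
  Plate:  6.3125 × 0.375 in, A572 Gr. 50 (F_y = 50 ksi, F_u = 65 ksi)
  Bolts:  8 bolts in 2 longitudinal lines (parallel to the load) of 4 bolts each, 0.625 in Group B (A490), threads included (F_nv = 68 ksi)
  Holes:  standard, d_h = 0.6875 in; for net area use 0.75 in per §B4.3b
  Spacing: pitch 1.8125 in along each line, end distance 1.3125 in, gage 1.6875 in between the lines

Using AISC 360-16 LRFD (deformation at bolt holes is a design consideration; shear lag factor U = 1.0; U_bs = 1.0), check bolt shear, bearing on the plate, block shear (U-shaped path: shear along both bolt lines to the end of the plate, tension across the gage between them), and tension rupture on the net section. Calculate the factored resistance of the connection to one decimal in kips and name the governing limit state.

Bolt shear: A_b = π(0.625)²/4 = 0.3068 in². φR_n = 0.75 × 68 × 0.3068 × 8 × 2 = 250.3 kips.
Bearing (0.375 in plate, F_u = 65 ksi): end bolts L_c = 1.3125 − 0.6875/2 = 0.96875, R_n = min(1.2×0.96875×0.375×65, 2.4×0.625×0.375×65) = 28.336 kips/bolt; interior L_c = 1.8125 − 0.6875 = 1.125, R_n = 32.906 kips/bolt. φR_n = 0.75 × (2×28.336 + 6×32.906) = 190.6 kips.
Block shear: shear path 2×[1.3125+3×1.8125] = 2×6.75 in, A_gv = 5.0625, A_nv = 2×(6.75 − 3.5×0.75)×0.375 = 3.0938 in²; tension across gage: (1.6875 − 1×0.75)×0.375 = 0.35156 in². R_n = min(0.6×65×3.0938, 0.6×50×5.0625) + 1.0×65×0.35156 = min(120.66, 151.88) + 22.851 = 143.51 kips. φR_n = 0.75 × 143.51 = 107.6 kips.
Tension rupture (net): A_n = (6.3125 − 2×0.75)×0.375 = 1.8047 in² (U = 1.0, A_e = A_n). φR_n = 0.75 × 65 × 1.8047 = 88.0 kips.
Governing: min(250.3, 190.6, 107.6, 88.0) = 88.0 kips → net-section rupture.

88.0 kips (net-section rupture governs)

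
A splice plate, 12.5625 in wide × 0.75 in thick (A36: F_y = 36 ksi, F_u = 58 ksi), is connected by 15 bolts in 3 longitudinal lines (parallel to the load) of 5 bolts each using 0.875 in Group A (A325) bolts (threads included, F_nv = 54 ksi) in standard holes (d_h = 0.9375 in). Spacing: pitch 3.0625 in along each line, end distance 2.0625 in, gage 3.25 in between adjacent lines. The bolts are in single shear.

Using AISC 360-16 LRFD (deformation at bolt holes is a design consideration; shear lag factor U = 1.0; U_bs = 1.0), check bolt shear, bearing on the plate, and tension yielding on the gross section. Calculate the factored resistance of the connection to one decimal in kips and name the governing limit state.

305.3 kips (gross-section yield governs)

Bolt shear: A_b = π(0.875)²/4 = 0.60132 in². φR_n = 0.75 × 54 × 0.60132 × 15 × 1 = 365.3 kips.
Bearing (0.75 in plate, F_u = 58 ksi): end bolts L_c = 2.0625 − 0.9375/2 = 1.59375, R_n = min(1.2×1.59375×0.75×58, 2.4×0.875×0.75×58) = 83.194 kips/bolt; interior L_c = 3.0625 − 0.9375 = 2.125, R_n = 91.35 kips/bolt. φR_n = 0.75 × (3×83.194 + 12×91.35) = 1009.3 kips.
Tension yield (gross): A_g = 12.5625×0.75 = 9.4219 in². φR_n = 0.90 × 36 × 9.4219 = 305.3 kips.
Governing: min(365.3, 1009.3, 305.3) = 305.3 kips → gross-section yield.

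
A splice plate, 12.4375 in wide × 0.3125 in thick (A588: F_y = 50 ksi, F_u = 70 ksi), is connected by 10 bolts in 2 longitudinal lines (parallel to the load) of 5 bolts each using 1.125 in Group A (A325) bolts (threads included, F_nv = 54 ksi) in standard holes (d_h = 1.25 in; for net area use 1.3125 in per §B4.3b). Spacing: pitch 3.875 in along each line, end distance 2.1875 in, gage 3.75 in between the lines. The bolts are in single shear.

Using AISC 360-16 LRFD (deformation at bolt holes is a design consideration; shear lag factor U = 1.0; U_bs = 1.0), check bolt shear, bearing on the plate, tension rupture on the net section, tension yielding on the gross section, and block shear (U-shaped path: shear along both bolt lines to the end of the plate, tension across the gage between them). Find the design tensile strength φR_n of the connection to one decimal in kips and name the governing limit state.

Bolt shear: A_b = π(1.125)²/4 = 0.99402 in². φR_n = 0.75 × 54 × 0.99402 × 10 × 1 = 402.6 kips.
Bearing (0.3125 in plate, F_u = 70 ksi): end bolts L_c = 2.1875 − 1.25/2 = 1.5625, R_n = min(1.2×1.5625×0.3125×70, 2.4×1.125×0.3125×70) = 41.016 kips/bolt; interior L_c = 3.875 − 1.25 = 2.625, R_n = 59.063 kips/bolt. φR_n = 0.75 × (2×41.016 + 8×59.063) = 415.9 kips.
Tension rupture (net): A_n = (12.4375 − 2×1.3125)×0.3125 = 3.0664 in² (U = 1.0, A_e = A_n). φR_n = 0.75 × 70 × 3.0664 = 161.0 kips.
Tension yield (gross): A_g = 12.4375×0.3125 = 3.8867 in². φR_n = 0.90 × 50 × 3.8867 = 174.9 kips.
Block shear: shear path 2×[2.1875+4×3.875] = 2×17.6875 in, A_gv = 11.055, A_nv = 2×(17.6875 − 4.5×1.3125)×0.3125 = 7.3633 in²; tension across gage: (3.75 − 1×1.3125)×0.3125 = 0.76172 in². R_n = min(0.6×70×7.3633, 0.6×50×11.055) + 1.0×70×0.76172 = min(309.26, 331.65) + 53.32 = 362.58 kips. φR_n = 0.75 × 362.58 = 271.9 kips.
Governing: min(402.6, 415.9, 161.0, 174.9, 271.9) = 161.0 kips → net-section rupture.

161.0 kips (net-section rupture governs)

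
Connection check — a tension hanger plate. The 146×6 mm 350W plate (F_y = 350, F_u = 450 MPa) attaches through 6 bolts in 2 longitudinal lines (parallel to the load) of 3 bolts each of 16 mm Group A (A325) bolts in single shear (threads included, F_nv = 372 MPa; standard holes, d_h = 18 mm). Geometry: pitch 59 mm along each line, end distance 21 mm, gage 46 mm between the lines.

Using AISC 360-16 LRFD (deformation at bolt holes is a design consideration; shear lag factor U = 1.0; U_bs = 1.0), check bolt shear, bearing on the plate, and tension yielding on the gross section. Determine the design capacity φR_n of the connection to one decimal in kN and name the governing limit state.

Bolt shear: A_b = π(16)²/4 = 201.06 mm². φR_n = 0.75 × 372 × 201.06 × 6 × 1 = 336.6 kN.
Bearing (6 mm plate, F_u = 450 MPa): end bolts L_c = 21 − 18/2 = 12, R_n = min(1.2×12×6×450, 2.4×16×6×450) = 38.88 kN/bolt; interior L_c = 59 − 18 = 41, R_n = 103.68 kN/bolt. φR_n = 0.75 × (2×38.88 + 4×103.68) = 369.4 kN.
Tension yield (gross): A_g = 146×6 = 876 mm². φR_n = 0.90 × 350 × 876 = 275.9 kN.
Governing: min(336.6, 369.4, 275.9) = 275.9 kN → gross-section yield.

275.9 kN (gross-section yield governs)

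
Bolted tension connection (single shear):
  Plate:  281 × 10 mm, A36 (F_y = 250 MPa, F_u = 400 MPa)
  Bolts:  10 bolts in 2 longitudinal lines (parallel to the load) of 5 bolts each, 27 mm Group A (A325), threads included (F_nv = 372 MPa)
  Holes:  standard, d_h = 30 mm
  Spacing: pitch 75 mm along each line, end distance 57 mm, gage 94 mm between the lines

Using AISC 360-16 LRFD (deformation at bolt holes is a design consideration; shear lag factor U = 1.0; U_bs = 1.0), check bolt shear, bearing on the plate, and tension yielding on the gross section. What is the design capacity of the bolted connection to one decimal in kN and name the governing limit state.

632.3 kN (gross-section yield governs)

Bolt shear: A_b = π(27)²/4 = 572.56 mm². φR_n = 0.75 × 372 × 572.56 × 10 × 1 = 1597.4 kN.
Bearing (10 mm plate, F_u = 400 MPa): end bolts L_c = 57 − 30/2 = 42, R_n = min(1.2×42×10×400, 2.4×27×10×400) = 201.6 kN/bolt; interior L_c = 75 − 30 = 45, R_n = 216 kN/bolt. φR_n = 0.75 × (2×201.6 + 8×216) = 1598.4 kN.
Tension yield (gross): A_g = 281×10 = 2810 mm². φR_n = 0.90 × 250 × 2810 = 632.3 kN.
Governing: min(1597.4, 1598.4, 632.3) = 632.3 kN → gross-section yield.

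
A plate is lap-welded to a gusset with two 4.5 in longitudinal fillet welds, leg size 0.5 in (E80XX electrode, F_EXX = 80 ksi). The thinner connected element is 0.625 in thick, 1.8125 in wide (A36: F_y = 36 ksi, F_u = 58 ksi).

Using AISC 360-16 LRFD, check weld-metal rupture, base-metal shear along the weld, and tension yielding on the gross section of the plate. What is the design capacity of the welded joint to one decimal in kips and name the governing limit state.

Weld metal: throat = 0.707×0.5 = 0.3535 in, L = 2×4.5 = 9 in. φR_n = 0.75 × 0.6 × 80 × 0.3535 × 9 = 114.5 kips.
Base metal shear (0.625 in plate): yield φR_n = 1.0×0.6×36×0.625×9 = 121.5 kips; rupture φR_n = 0.75×0.6×58×0.625×9 = 146.8 kips; take 121.5 kips (yield).
Tension yield (gross): A_g = 1.8125×0.625 = 1.1328 in². φR_n = 0.90 × 36 × 1.1328 = 36.7 kips.
Governing: min(114.5, 121.5, 36.7) = 36.7 kips → gross-section yield.

36.7 kips (gross-section yield governs)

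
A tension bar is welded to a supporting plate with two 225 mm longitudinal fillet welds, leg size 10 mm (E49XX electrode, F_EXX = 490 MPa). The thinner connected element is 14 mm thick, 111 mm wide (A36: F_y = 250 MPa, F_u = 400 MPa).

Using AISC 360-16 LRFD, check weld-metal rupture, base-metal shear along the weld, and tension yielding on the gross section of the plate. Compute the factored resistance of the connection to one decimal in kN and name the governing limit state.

Weld metal: throat = 0.707×10 = 7.07 mm, L = 2×225 = 450 mm. φR_n = 0.75 × 0.6 × 490 × 7.07 × 450 = 701.5 kN.
Base metal shear (14 mm plate): yield φR_n = 1.0×0.6×250×14×450 = 945.0 kN; rupture φR_n = 0.75×0.6×400×14×450 = 1134.0 kN; take 945.0 kN (yield).
Tension yield (gross): A_g = 111×14 = 1554 mm². φR_n = 0.90 × 250 × 1554 = 349.7 kN.
Governing: min(701.5, 945.0, 349.7) = 349.7 kN → gross-section yield.

349.7 kN (gross-section yield governs)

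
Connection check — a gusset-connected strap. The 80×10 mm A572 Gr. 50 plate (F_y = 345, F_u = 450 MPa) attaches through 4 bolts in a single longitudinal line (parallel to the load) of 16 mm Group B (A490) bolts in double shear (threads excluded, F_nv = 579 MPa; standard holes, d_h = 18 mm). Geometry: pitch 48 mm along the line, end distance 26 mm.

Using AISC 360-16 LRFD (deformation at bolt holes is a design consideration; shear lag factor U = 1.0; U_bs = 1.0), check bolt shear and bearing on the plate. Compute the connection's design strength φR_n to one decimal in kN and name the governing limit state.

433.4 kN (bearing governs)

Bolt shear: A_b = π(16)²/4 = 201.06 mm². φR_n = 0.75 × 579 × 201.06 × 4 × 2 = 698.5 kN.
Bearing (10 mm plate, F_u = 450 MPa): end bolts L_c = 26 − 18/2 = 17, R_n = min(1.2×17×10×450, 2.4×16×10×450) = 91.8 kN/bolt; interior L_c = 48 − 18 = 30, R_n = 162 kN/bolt. φR_n = 0.75 × (1×91.8 + 3×162) = 433.4 kN.
Governing: min(698.5, 433.4) = 433.4 kN → bearing.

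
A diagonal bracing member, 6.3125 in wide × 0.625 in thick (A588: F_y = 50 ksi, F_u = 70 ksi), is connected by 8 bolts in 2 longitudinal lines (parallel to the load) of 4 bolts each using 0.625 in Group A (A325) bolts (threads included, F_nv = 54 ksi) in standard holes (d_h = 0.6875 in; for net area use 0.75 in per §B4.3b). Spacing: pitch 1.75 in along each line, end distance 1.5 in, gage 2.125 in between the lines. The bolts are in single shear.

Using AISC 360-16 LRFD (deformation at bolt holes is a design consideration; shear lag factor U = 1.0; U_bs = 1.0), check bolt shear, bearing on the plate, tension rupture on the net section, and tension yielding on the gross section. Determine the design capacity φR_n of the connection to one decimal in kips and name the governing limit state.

99.4 kips (bolt shear governs)

Bolt shear: A_b = π(0.625)²/4 = 0.3068 in². φR_n = 0.75 × 54 × 0.3068 × 8 × 1 = 99.4 kips.
Bearing (0.625 in plate, F_u = 70 ksi): end bolts L_c = 1.5 − 0.6875/2 = 1.15625, R_n = min(1.2×1.15625×0.625×70, 2.4×0.625×0.625×70) = 60.703 kips/bolt; interior L_c = 1.75 − 0.6875 = 1.0625, R_n = 55.781 kips/bolt. φR_n = 0.75 × (2×60.703 + 6×55.781) = 342.1 kips.
Tension rupture (net): A_n = (6.3125 − 2×0.75)×0.625 = 3.0078 in² (U = 1.0, A_e = A_n). φR_n = 0.75 × 70 × 3.0078 = 157.9 kips.
Tension yield (gross): A_g = 6.3125×0.625 = 3.9453 in². φR_n = 0.90 × 50 × 3.9453 = 177.5 kips.
Governing: min(99.4, 342.1, 157.9, 177.5) = 99.4 kips → bolt shear.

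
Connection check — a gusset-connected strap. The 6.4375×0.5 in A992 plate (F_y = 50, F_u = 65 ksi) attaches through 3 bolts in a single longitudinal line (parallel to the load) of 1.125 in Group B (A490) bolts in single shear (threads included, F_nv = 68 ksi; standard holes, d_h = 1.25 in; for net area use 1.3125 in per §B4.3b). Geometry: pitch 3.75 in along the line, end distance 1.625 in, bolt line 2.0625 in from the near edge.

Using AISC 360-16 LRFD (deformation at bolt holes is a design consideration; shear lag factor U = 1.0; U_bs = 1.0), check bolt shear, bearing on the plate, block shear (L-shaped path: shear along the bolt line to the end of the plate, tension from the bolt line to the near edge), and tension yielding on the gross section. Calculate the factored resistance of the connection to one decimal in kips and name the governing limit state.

119.7 kips (block shear governs)

Bolt shear: A_b = π(1.125)²/4 = 0.99402 in². φR_n = 0.75 × 68 × 0.99402 × 3 × 1 = 152.1 kips.
Bearing (0.5 in plate, F_u = 65 ksi): end bolts L_c = 1.625 − 1.25/2 = 1, R_n = min(1.2×1×0.5×65, 2.4×1.125×0.5×65) = 39 kips/bolt; interior L_c = 3.75 − 1.25 = 2.5, R_n = 87.75 kips/bolt. φR_n = 0.75 × (1×39 + 2×87.75) = 160.9 kips.
Block shear: shear path 1×[1.625+2×3.75] = 1×9.125 in, A_gv = 4.5625, A_nv = 1×(9.125 − 2.5×1.3125)×0.5 = 2.9219 in²; tension to near edge: (2.0625 − 0.5×1.3125)×0.5 = 0.70313 in². R_n = min(0.6×65×2.9219, 0.6×50×4.5625) + 1.0×65×0.70313 = min(113.95, 136.88) + 45.703 = 159.65 kips. φR_n = 0.75 × 159.65 = 119.7 kips.
Tension yield (gross): A_g = 6.4375×0.5 = 3.2188 in². φR_n = 0.90 × 50 × 3.2188 = 144.8 kips.
Governing: min(152.1, 160.9, 119.7, 144.8) = 119.7 kips → block shear.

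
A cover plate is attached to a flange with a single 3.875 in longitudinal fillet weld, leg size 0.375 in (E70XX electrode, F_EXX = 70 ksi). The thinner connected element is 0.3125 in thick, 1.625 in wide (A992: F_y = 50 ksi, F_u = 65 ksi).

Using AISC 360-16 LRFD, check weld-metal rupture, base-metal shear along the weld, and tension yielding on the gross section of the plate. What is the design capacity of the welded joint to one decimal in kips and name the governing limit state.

Weld metal: throat = 0.707×0.375 = 0.26513 in, L = 3.875 in. φR_n = 0.75 × 0.6 × 70 × 0.26513 × 3.875 = 32.4 kips.
Base metal shear (0.3125 in plate): yield φR_n = 1.0×0.6×50×0.3125×3.875 = 36.3 kips; rupture φR_n = 0.75×0.6×65×0.3125×3.875 = 35.4 kips; take 35.4 kips (rupture).
Tension yield (gross): A_g = 1.625×0.3125 = 0.50781 in². φR_n = 0.90 × 50 × 0.50781 = 22.9 kips.
Governing: min(32.4, 35.4, 22.9) = 22.9 kips → gross-section yield.

22.9 kips (gross-section yield governs)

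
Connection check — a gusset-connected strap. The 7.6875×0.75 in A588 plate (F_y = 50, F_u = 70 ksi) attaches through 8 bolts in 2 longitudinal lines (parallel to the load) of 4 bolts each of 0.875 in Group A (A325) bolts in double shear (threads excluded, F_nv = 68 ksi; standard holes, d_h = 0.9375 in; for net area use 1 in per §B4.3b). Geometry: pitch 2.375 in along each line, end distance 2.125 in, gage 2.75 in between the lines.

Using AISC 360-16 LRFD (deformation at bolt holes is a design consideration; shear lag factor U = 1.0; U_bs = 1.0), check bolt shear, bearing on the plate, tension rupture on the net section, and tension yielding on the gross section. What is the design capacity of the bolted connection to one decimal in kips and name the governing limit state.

Bolt shear: A_b = π(0.875)²/4 = 0.60132 in². φR_n = 0.75 × 68 × 0.60132 × 8 × 2 = 490.7 kips.
Bearing (0.75 in plate, F_u = 70 ksi): end bolts L_c = 2.125 − 0.9375/2 = 1.65625, R_n = min(1.2×1.65625×0.75×70, 2.4×0.875×0.75×70) = 104.34 kips/bolt; interior L_c = 2.375 − 0.9375 = 1.4375, R_n = 90.563 kips/bolt. φR_n = 0.75 × (2×104.34 + 6×90.563) = 564.0 kips.
Tension rupture (net): A_n = (7.6875 − 2×1)×0.75 = 4.2656 in² (U = 1.0, A_e = A_n). φR_n = 0.75 × 70 × 4.2656 = 223.9 kips.
Tension yield (gross): A_g = 7.6875×0.75 = 5.7656 in². φR_n = 0.90 × 50 × 5.7656 = 259.5 kips.
Governing: min(490.7, 564.0, 223.9, 259.5) = 223.9 kips → net-section rupture.

223.9 kips (net-section rupture governs)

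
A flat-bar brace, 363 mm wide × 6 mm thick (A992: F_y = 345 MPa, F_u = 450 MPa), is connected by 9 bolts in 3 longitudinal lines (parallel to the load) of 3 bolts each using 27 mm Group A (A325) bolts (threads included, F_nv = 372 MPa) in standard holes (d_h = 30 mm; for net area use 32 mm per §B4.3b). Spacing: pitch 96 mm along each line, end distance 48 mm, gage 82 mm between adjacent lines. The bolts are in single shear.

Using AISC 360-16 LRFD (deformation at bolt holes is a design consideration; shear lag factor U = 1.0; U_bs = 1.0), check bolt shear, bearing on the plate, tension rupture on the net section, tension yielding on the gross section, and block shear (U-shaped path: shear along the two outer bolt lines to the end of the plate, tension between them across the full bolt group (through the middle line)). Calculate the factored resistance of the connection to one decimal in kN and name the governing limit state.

Bolt shear: A_b = π(27)²/4 = 572.56 mm². φR_n = 0.75 × 372 × 572.56 × 9 × 1 = 1437.7 kN.
Bearing (6 mm plate, F_u = 450 MPa): end bolts L_c = 48 − 30/2 = 33, R_n = min(1.2×33×6×450, 2.4×27×6×450) = 106.92 kN/bolt; interior L_c = 96 − 30 = 66, R_n = 174.96 kN/bolt. φR_n = 0.75 × (3×106.92 + 6×174.96) = 1027.9 kN.
Tension rupture (net): A_n = (363 − 3×32)×6 = 1602 mm² (U = 1.0, A_e = A_n). φR_n = 0.75 × 450 × 1602 = 540.7 kN.
Tension yield (gross): A_g = 363×6 = 2178 mm². φR_n = 0.90 × 345 × 2178 = 676.3 kN.
Block shear: shear path 2×[48+2×96] = 2×240 mm, A_gv = 2880, A_nv = 2×(240 − 2.5×32)×6 = 1920 mm²; tension across gage: (164 − 2×32)×6 = 600 mm². R_n = min(0.6×450×1920, 0.6×345×2880) + 1.0×450×600 = min(518.4, 596.16) + 270 = 788.4 kN. φR_n = 0.75 × 788.4 = 591.3 kN.
Governing: min(1437.7, 1027.9, 540.7, 676.3, 591.3) = 540.7 kN → net-section rupture.

540.7 kN (net-section rupture governs)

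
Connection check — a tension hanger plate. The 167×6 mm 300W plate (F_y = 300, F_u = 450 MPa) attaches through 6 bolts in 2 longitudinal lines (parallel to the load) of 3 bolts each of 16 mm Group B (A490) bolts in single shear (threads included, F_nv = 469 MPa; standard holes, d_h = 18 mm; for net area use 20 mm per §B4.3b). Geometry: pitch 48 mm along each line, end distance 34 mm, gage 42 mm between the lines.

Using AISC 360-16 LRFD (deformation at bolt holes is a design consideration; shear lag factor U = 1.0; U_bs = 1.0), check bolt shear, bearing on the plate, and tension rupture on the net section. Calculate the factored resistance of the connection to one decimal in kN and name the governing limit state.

257.2 kN (net-section rupture governs)

Bolt shear: A_b = π(16)²/4 = 201.06 mm². φR_n = 0.75 × 469 × 201.06 × 6 × 1 = 424.3 kN.
Bearing (6 mm plate, F_u = 450 MPa): end bolts L_c = 34 − 18/2 = 25, R_n = min(1.2×25×6×450, 2.4×16×6×450) = 81 kN/bolt; interior L_c = 48 − 18 = 30, R_n = 97.2 kN/bolt. φR_n = 0.75 × (2×81 + 4×97.2) = 413.1 kN.
Tension rupture (net): A_n = (167 − 2×20)×6 = 762 mm² (U = 1.0, A_e = A_n). φR_n = 0.75 × 450 × 762 = 257.2 kN.
Governing: min(424.3, 413.1, 257.2) = 257.2 kN → net-section rupture.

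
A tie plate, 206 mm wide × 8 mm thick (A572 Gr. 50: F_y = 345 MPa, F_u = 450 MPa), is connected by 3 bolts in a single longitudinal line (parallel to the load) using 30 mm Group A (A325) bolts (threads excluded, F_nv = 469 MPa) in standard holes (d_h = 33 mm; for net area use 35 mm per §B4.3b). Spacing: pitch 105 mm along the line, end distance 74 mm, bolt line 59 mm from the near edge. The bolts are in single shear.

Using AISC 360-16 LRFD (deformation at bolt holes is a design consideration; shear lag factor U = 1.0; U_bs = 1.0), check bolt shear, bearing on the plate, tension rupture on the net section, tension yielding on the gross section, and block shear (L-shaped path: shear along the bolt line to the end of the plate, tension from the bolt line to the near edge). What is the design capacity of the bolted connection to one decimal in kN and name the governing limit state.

430.4 kN (block shear governs)

Bolt shear: A_b = π(30)²/4 = 706.86 mm². φR_n = 0.75 × 469 × 706.86 × 3 × 1 = 745.9 kN.
Bearing (8 mm plate, F_u = 450 MPa): end bolts L_c = 74 − 33/2 = 57.5, R_n = min(1.2×57.5×8×450, 2.4×30×8×450) = 248.4 kN/bolt; interior L_c = 105 − 33 = 72, R_n = 259.2 kN/bolt. φR_n = 0.75 × (1×248.4 + 2×259.2) = 575.1 kN.
Tension rupture (net): A_n = (206 − 1×35)×8 = 1368 mm² (U = 1.0, A_e = A_n). φR_n = 0.75 × 450 × 1368 = 461.7 kN.
Tension yield (gross): A_g = 206×8 = 1648 mm². φR_n = 0.90 × 345 × 1648 = 511.7 kN.
Block shear: shear path 1×[74+2×105] = 1×284 mm, A_gv = 2272, A_nv = 1×(284 − 2.5×35)×8 = 1572 mm²; tension to near edge: (59 − 0.5×35)×8 = 332 mm². R_n = min(0.6×450×1572, 0.6×345×2272) + 1.0×450×332 = min(424.44, 470.3) + 149.4 = 573.84 kN. φR_n = 0.75 × 573.84 = 430.4 kN.
Governing: min(745.9, 575.1, 461.7, 511.7, 430.4) = 430.4 kN → block shear.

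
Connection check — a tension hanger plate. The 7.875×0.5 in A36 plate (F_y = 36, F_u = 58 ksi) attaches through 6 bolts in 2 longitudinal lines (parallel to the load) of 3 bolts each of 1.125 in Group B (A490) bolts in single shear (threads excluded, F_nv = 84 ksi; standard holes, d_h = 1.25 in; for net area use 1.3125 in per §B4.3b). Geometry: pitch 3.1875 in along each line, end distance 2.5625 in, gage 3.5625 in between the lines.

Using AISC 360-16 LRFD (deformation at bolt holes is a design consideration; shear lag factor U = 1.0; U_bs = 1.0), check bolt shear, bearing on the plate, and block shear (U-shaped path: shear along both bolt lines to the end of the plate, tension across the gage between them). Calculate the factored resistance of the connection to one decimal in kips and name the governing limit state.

Bolt shear: A_b = π(1.125)²/4 = 0.99402 in². φR_n = 0.75 × 84 × 0.99402 × 6 × 1 = 375.7 kips.
Bearing (0.5 in plate, F_u = 58 ksi): end bolts L_c = 2.5625 − 1.25/2 = 1.9375, R_n = min(1.2×1.9375×0.5×58, 2.4×1.125×0.5×58) = 67.425 kips/bolt; interior L_c = 3.1875 − 1.25 = 1.9375, R_n = 67.425 kips/bolt. φR_n = 0.75 × (2×67.425 + 4×67.425) = 303.4 kips.
Block shear: shear path 2×[2.5625+2×3.1875] = 2×8.9375 in, A_gv = 8.9375, A_nv = 2×(8.9375 − 2.5×1.3125)×0.5 = 5.6563 in²; tension across gage: (3.5625 − 1×1.3125)×0.5 = 1.125 in². R_n = min(0.6×58×5.6563, 0.6×36×8.9375) + 1.0×58×1.125 = min(196.84, 193.05) + 65.25 = 258.3 kips. φR_n = 0.75 × 258.3 = 193.7 kips.
Governing: min(375.7, 303.4, 193.7) = 193.7 kips → block shear.

193.7 kips (block shear governs)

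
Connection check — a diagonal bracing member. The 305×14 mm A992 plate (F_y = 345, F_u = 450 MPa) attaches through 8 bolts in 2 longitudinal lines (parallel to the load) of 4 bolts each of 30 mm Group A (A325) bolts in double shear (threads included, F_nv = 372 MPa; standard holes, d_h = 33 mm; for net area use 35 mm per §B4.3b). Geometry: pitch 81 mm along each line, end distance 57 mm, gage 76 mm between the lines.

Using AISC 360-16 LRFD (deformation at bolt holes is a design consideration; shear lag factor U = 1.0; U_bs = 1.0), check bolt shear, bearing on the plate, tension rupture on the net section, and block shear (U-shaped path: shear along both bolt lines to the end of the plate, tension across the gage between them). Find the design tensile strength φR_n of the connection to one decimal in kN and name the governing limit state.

Bolt shear: A_b = π(30)²/4 = 706.86 mm². φR_n = 0.75 × 372 × 706.86 × 8 × 2 = 3155.4 kN.
Bearing (14 mm plate, F_u = 450 MPa): end bolts L_c = 57 − 33/2 = 40.5, R_n = min(1.2×40.5×14×450, 2.4×30×14×450) = 306.18 kN/bolt; interior L_c = 81 − 33 = 48, R_n = 362.88 kN/bolt. φR_n = 0.75 × (2×306.18 + 6×362.88) = 2092.2 kN.
Tension rupture (net): A_n = (305 − 2×35)×14 = 3290 mm² (U = 1.0, A_e = A_n). φR_n = 0.75 × 450 × 3290 = 1110.4 kN.
Block shear: shear path 2×[57+3×81] = 2×300 mm, A_gv = 8400, A_nv = 2×(300 − 3.5×35)×14 = 4970 mm²; tension across gage: (76 − 1×35)×14 = 574 mm². R_n = min(0.6×450×4970, 0.6×345×8400) + 1.0×450×574 = min(1341.9, 1738.8) + 258.3 = 1600.2 kN. φR_n = 0.75 × 1600.2 = 1200.2 kN.
Governing: min(3155.4, 2092.2, 1110.4, 1200.2) = 1110.4 kN → net-section rupture.

1110.4 kN (net-section rupture governs)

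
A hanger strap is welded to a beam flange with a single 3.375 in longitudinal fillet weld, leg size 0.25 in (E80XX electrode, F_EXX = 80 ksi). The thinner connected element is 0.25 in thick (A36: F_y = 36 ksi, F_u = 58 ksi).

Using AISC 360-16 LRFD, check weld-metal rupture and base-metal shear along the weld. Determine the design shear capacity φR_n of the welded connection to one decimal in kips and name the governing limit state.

18.2 kips (base-metal shear governs)

Weld metal: throat = 0.707×0.25 = 0.17675 in, L = 3.375 in. φR_n = 0.75 × 0.6 × 80 × 0.17675 × 3.375 = 21.5 kips.
Base metal shear (0.25 in plate): yield φR_n = 1.0×0.6×36×0.25×3.375 = 18.2 kips; rupture φR_n = 0.75×0.6×58×0.25×3.375 = 22.0 kips; take 18.2 kips (yield).
Governing: min(21.5, 18.2) = 18.2 kips → base-metal shear.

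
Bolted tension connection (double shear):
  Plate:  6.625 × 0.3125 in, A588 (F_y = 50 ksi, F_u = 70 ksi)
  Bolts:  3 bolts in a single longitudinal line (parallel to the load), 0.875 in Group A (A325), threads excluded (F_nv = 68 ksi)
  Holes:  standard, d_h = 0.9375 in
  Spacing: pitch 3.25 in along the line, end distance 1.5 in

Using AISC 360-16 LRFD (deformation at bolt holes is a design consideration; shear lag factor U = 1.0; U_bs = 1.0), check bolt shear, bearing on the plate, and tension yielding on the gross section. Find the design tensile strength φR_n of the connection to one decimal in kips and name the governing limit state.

89.2 kips (bearing governs)

Bolt shear: A_b = π(0.875)²/4 = 0.60132 in². φR_n = 0.75 × 68 × 0.60132 × 3 × 2 = 184.0 kips.
Bearing (0.3125 in plate, F_u = 70 ksi): end bolts L_c = 1.5 − 0.9375/2 = 1.03125, R_n = min(1.2×1.03125×0.3125×70, 2.4×0.875×0.3125×70) = 27.07 kips/bolt; interior L_c = 3.25 − 0.9375 = 2.3125, R_n = 45.938 kips/bolt. φR_n = 0.75 × (1×27.07 + 2×45.938) = 89.2 kips.
Tension yield (gross): A_g = 6.625×0.3125 = 2.0703 in². φR_n = 0.90 × 50 × 2.0703 = 93.2 kips.
Governing: min(184.0, 89.2, 93.2) = 89.2 kips → bearing.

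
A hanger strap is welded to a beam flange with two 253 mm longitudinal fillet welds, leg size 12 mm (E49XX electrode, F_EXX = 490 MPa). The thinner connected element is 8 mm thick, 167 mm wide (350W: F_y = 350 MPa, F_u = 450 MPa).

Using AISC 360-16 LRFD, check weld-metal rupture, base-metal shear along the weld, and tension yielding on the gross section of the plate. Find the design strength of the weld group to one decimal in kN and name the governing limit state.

Weld metal: throat = 0.707×12 = 8.484 mm, L = 2×253 = 506 mm. φR_n = 0.75 × 0.6 × 490 × 8.484 × 506 = 946.6 kN.
Base metal shear (8 mm plate): yield φR_n = 1.0×0.6×350×8×506 = 850.1 kN; rupture φR_n = 0.75×0.6×450×8×506 = 819.7 kN; take 819.7 kN (rupture).
Tension yield (gross): A_g = 167×8 = 1336 mm². φR_n = 0.90 × 350 × 1336 = 420.8 kN.
Governing: min(946.6, 819.7, 420.8) = 420.8 kN → gross-section yield.

420.8 kN (gross-section yield governs)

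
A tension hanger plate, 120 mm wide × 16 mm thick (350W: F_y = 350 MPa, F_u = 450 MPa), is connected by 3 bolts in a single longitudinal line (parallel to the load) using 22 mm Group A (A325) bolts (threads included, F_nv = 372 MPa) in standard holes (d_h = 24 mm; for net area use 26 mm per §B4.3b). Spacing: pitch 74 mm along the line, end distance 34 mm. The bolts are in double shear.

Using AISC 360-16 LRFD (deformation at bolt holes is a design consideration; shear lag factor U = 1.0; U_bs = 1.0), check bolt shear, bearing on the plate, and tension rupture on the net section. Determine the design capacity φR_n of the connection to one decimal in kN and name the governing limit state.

507.6 kN (net-section rupture governs)

Bolt shear: A_b = π(22)²/4 = 380.13 mm². φR_n = 0.75 × 372 × 380.13 × 3 × 2 = 636.3 kN.
Bearing (16 mm plate, F_u = 450 MPa): end bolts L_c = 34 − 24/2 = 22, R_n = min(1.2×22×16×450, 2.4×22×16×450) = 190.08 kN/bolt; interior L_c = 74 − 24 = 50, R_n = 380.16 kN/bolt. φR_n = 0.75 × (1×190.08 + 2×380.16) = 712.8 kN.
Tension rupture (net): A_n = (120 − 1×26)×16 = 1504 mm² (U = 1.0, A_e = A_n). φR_n = 0.75 × 450 × 1504 = 507.6 kN.
Governing: min(636.3, 712.8, 507.6) = 507.6 kN → net-section rupture.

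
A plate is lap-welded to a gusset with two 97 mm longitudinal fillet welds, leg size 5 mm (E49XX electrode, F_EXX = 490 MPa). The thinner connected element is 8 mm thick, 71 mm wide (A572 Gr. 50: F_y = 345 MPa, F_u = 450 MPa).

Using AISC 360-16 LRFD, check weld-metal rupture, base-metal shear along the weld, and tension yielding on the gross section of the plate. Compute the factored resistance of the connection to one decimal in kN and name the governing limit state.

151.2 kN (weld metal governs)

Weld metal: throat = 0.707×5 = 3.535 mm, L = 2×97 = 194 mm. φR_n = 0.75 × 0.6 × 490 × 3.535 × 194 = 151.2 kN.
Base metal shear (8 mm plate): yield φR_n = 1.0×0.6×345×8×194 = 321.3 kN; rupture φR_n = 0.75×0.6×450×8×194 = 314.3 kN; take 314.3 kN (rupture).
Tension yield (gross): A_g = 71×8 = 568 mm². φR_n = 0.90 × 345 × 568 = 176.4 kN.
Governing: min(151.2, 314.3, 176.4) = 151.2 kN → weld metal.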